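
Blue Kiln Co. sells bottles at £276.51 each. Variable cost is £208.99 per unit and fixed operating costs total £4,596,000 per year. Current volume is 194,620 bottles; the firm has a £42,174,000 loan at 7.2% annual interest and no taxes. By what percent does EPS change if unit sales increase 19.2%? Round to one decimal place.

+45.8%

Total contribution margin = 194,620 × £67.52 = £13,140,742.40.
Subtracting fixed costs: EBIT = £13,140,742.40 − £4,596,000 = £8,544,742.40.
Interest = £3,036,528.00, so EBIT − I = £5,508,214.40.
Degree of combined leverage = contribution ÷ (EBIT − I) = £13,140,742.40 ÷ £5,508,214.40 = 2.3857.
%ΔEPS = DCL × %ΔSales = 2.3857 × +19.2% = +45.8%.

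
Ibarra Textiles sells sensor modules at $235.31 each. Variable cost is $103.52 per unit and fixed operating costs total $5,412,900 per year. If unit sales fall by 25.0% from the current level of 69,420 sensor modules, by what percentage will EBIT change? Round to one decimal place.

-61.2%

Contribution at this volume is 69,420 × $131.79 = $9,148,861.80.
Operating income = contribution − fixed costs = $9,148,861.80 − $5,412,900 = $3,735,961.80.
Degree of operating leverage = $9,148,861.80 / $3,735,961.80 = 2.4489.
So EBIT moves 2.4489 × (-25.0%) = -61.2%.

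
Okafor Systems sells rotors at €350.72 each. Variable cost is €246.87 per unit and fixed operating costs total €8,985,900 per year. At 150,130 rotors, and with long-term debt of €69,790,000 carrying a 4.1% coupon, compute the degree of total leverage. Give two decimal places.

At 150,130 units, contribution = 150,130 × €103.85 = €15,591,000.50.
EBIT = €15,591,000.50 − €8,985,900 = €6,605,100.50. Interest = €2,861,390.00.
DOL = €15,591,000.50 ÷ €6,605,100.50 = 2.3604; DFL = €6,605,100.50 ÷ €3,743,710.50 = 1.7643.
Combined leverage = 2.3604 × 1.7643 = 4.1645.

4.16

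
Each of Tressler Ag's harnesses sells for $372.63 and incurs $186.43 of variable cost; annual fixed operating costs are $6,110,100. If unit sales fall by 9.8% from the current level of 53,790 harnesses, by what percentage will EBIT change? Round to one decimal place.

At 53,790 units, contribution = 53,790 × $186.20 = $10,015,698.00.
Subtracting fixed costs: EBIT = $10,015,698.00 − $6,110,100 = $3,905,598.00.
DOL = contribution ÷ EBIT = $10,015,698.00 ÷ $3,905,598.00 = 2.5644.
%ΔEBIT = DOL × %ΔSales = 2.5644 × -9.8% = -25.1%.

-25.1%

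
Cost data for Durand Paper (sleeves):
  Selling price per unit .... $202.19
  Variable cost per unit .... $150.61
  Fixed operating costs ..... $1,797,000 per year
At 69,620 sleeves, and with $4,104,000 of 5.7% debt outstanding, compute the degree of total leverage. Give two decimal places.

2.30

Contribution at this volume is 69,620 × $51.58 = $3,590,999.60.
Operating income = contribution − fixed costs = $3,590,999.60 − $1,797,000 = $1,793,999.60. Interest = $233,928.00.
DOL = $3,590,999.60 ÷ $1,793,999.60 = 2.0017; DFL = $1,793,999.60 ÷ $1,560,071.60 = 1.1499.
Combined leverage = 2.0017 × 1.1499 = 2.3018.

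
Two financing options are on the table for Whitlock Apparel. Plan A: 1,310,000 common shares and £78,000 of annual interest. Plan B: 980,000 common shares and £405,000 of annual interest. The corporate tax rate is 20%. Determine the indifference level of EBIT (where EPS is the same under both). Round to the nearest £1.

£1,376,091

At indifference, (EBIT − 78,000)(1 − t)/1,310,000 = (EBIT − 405,000)(1 − t)/980,000.
The (1 − t) factor cancels: (EBIT − 78,000) × 980,000 = (EBIT − 405,000) × 1,310,000.
EBIT × (1,310,000 − 980,000) = 405,000 × 1,310,000 − 78,000 × 980,000 = 454,110,000,000, so EBIT = 454,110,000,000 ÷ 330,000 = 1,376,090.91.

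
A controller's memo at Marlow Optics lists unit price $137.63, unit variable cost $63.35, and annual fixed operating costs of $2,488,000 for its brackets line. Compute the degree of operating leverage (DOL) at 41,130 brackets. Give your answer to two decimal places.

Contribution at this volume is 41,130 × $74.28 = $3,055,136.40.
EBIT = $3,055,136.40 − $2,488,000 = $567,136.40.
Degree of operating leverage = $3,055,136.40 / $567,136.40 = 5.3870.

5.39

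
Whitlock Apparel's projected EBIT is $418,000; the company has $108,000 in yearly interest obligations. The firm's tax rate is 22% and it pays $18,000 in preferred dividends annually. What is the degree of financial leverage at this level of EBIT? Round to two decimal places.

1.46

Interest = $108,000.00.
Pre-tax preferred-dividend burden = $18,000 ÷ (1 − 0.22) = $23,076.92.
DFL = EBIT ÷ [EBIT − I − D_p/(1−t)] = $418,000 ÷ [$418,000 − $108,000.00 − $23,076.92] = $418,000 ÷ $286,923.08 = 1.4568.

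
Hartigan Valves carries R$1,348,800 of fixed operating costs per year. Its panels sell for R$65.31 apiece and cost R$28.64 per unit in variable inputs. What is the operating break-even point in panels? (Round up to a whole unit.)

Each unit contributes R$65.31 − R$28.64 = R$36.67.
Units to break even: R$1,348,800 ÷ R$36.67 = 36,782.11, rounded up to 36,783.

36,783 panels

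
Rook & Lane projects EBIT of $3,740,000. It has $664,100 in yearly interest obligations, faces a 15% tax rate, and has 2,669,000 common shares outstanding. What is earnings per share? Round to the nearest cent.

Interest = $664,100.00, so EBT = $3,740,000 − $664,100.00 = $3,075,900.00.
Net income = $3,075,900.00 × (1 − 0.15) = $2,614,515.00.
EPS = $2,614,515.00 ÷ 2,669,000 = $0.98.

$0.98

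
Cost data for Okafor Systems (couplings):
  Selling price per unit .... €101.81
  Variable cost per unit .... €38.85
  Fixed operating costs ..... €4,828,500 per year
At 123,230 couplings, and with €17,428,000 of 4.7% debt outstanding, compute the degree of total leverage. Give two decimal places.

3.68

At 123,230 units, contribution = 123,230 × €62.96 = €7,758,560.80.
Subtracting fixed costs: EBIT = €7,758,560.80 − €4,828,500 = €2,930,060.80. Interest = €819,116.00.
DOL = €7,758,560.80 ÷ €2,930,060.80 = 2.6479; DFL = €2,930,060.80 ÷ €2,110,944.80 = 1.3880.
Combined leverage = 2.6479 × 1.3880 = 3.6753.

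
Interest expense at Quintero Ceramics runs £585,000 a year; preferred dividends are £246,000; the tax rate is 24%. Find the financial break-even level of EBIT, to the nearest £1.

£908,684

Preferred dividends are paid after tax, so their pre-tax equivalent is £246,000 ÷ (1 − 0.24) = £323,684.21.
EPS = 0 when EBIT covers interest plus the pre-tax preferred burden: £585,000 + £323,684.21 = £908,684.21.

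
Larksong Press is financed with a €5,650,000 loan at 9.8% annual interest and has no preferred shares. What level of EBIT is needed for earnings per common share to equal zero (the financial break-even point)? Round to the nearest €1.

€553,700

Annual interest = 9.8% × €5,650,000 = €553,700.00.
Without preferred stock the financial break-even is simply EBIT = interest = €553,700.00.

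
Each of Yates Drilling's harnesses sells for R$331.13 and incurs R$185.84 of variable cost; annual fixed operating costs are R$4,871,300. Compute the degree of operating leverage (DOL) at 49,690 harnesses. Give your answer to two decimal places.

At 49,690 units, contribution = 49,690 × R$145.29 = R$7,219,460.10.
EBIT = R$7,219,460.10 − R$4,871,300 = R$2,348,160.10.
So DOL = total CM / EBIT = R$7,219,460.10 / R$2,348,160.10 = 3.0745.

3.07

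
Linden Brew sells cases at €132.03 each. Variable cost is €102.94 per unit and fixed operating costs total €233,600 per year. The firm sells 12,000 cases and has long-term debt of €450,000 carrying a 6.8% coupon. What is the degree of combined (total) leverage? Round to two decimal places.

Total contribution margin = 12,000 × €29.09 = €349,080.00.
Operating income = contribution − fixed costs = €349,080.00 − €233,600 = €115,480.00. Interest = €30,600.00.
DOL = €349,080.00 ÷ €115,480.00 = 3.0229; DFL = €115,480.00 ÷ €84,880.00 = 1.3605.
DCL = DOL × DFL = 3.0229 × 1.3605 = 4.1127.

4.11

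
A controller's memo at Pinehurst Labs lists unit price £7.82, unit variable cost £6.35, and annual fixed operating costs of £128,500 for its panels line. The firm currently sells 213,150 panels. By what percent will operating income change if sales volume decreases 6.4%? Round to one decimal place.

Contribution at this volume is 213,150 × £1.47 = £313,330.50.
Operating income = contribution − fixed costs = £313,330.50 − £128,500 = £184,830.50.
So DOL = total CM / EBIT = £313,330.50 / £184,830.50 = 1.6952.
Operating income changes by 1.6952 × -6.4% = -10.8%.

-10.8%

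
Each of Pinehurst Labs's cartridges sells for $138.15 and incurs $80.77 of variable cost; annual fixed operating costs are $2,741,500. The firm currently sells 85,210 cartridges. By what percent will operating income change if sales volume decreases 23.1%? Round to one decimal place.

-52.6%

Contribution at this volume is 85,210 × $57.38 = $4,889,349.80.
Subtracting fixed costs: EBIT = $4,889,349.80 − $2,741,500 = $2,147,849.80.
So DOL = total CM / EBIT = $4,889,349.80 / $2,147,849.80 = 2.2764.
%ΔEBIT = DOL × %ΔSales = 2.2764 × -23.1% = -52.6%.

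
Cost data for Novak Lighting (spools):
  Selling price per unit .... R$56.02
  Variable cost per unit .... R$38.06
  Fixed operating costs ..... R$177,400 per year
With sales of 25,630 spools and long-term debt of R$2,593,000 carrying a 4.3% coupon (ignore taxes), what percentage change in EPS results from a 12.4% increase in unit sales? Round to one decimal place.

Total contribution margin = 25,630 × R$17.96 = R$460,314.80.
Operating income = contribution − fixed costs = R$460,314.80 − R$177,400 = R$282,914.80.
After interest of R$111,499.00, pre-tax earnings = R$171,415.80.
Degree of combined leverage = contribution ÷ (EBIT − I) = R$460,314.80 ÷ R$171,415.80 = 2.6854.
EPS therefore changes by 2.6854 × (+12.4%) = +33.3%.

+33.3%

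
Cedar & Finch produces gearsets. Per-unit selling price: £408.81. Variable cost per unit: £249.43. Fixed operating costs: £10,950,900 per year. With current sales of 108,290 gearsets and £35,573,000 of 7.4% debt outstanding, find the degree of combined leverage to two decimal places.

Total contribution margin = 108,290 × £159.38 = £17,259,260.20.
Subtracting fixed costs: EBIT = £17,259,260.20 − £10,950,900 = £6,308,360.20. Interest = £2,632,402.00.
DOL = £17,259,260.20 ÷ £6,308,360.20 = 2.7359; DFL = £6,308,360.20 ÷ £3,675,958.20 = 1.7161.
DCL = DOL × DFL = 2.7359 × 1.7161 = 4.6951.

4.70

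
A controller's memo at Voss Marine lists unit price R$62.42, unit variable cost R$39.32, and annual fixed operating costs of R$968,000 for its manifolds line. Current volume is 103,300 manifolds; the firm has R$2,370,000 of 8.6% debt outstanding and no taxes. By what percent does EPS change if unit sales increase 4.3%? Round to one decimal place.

+8.4%

Total contribution margin = 103,300 × R$23.10 = R$2,386,230.00.
Operating income = contribution − fixed costs = R$2,386,230.00 − R$968,000 = R$1,418,230.00.
After interest of R$203,820.00, pre-tax earnings = R$1,214,410.00.
Degree of combined leverage = contribution ÷ (EBIT − I) = R$2,386,230.00 ÷ R$1,214,410.00 = 1.9649.
%ΔEPS = DCL × %ΔSales = 1.9649 × +4.3% = +8.4%.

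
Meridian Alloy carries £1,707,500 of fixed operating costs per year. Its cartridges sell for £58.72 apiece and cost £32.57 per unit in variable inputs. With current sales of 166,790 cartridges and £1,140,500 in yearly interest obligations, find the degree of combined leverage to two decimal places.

Contribution at this volume is 166,790 × £26.15 = £4,361,558.50.
Subtracting fixed costs: EBIT = £4,361,558.50 − £1,707,500 = £2,654,058.50. Interest = £1,140,500.00, so EBIT − I = £1,513,558.50.
Degree of total leverage = total CM / (EBIT − interest) = £4,361,558.50 / £1,513,558.50 = 2.8817.

2.88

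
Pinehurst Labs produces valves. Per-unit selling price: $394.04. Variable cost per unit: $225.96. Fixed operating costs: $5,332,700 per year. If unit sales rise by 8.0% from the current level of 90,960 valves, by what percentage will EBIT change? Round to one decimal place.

Contribution at this volume is 90,960 × $168.08 = $15,288,556.80.
Operating income = contribution − fixed costs = $15,288,556.80 − $5,332,700 = $9,955,856.80.
DOL = contribution ÷ EBIT = $15,288,556.80 ÷ $9,955,856.80 = 1.5356.
Operating income changes by 1.5356 × +8.0% = +12.3%.

+12.3%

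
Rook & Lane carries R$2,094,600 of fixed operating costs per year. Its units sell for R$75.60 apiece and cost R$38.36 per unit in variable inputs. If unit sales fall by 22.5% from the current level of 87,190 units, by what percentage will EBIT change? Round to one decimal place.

-63.4%

Total contribution margin = 87,190 × R$37.24 = R$3,246,955.60.
EBIT = R$3,246,955.60 − R$2,094,600 = R$1,152,355.60.
DOL = contribution ÷ EBIT = R$3,246,955.60 ÷ R$1,152,355.60 = 2.8177.
Operating income changes by 2.8177 × -22.5% = -63.4%.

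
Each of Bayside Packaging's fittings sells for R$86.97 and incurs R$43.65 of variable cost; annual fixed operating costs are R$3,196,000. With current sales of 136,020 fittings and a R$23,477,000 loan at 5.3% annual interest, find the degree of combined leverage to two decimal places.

At 136,020 units, contribution = 136,020 × R$43.32 = R$5,892,386.40.
Operating income = contribution − fixed costs = R$5,892,386.40 − R$3,196,000 = R$2,696,386.40. Interest = R$1,244,281.00.
DOL = R$5,892,386.40 ÷ R$2,696,386.40 = 2.1853; DFL = R$2,696,386.40 ÷ R$1,452,105.40 = 1.8569.
DCL = DOL × DFL = 2.1853 × 1.8569 = 4.0579.

4.06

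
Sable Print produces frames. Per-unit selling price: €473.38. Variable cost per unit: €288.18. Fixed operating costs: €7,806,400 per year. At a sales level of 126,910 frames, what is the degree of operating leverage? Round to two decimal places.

Contribution at this volume is 126,910 × €185.20 = €23,503,732.00.
Subtracting fixed costs: EBIT = €23,503,732.00 − €7,806,400 = €15,697,332.00.
Degree of operating leverage = €23,503,732.00 / €15,697,332.00 = 1.4973.

1.50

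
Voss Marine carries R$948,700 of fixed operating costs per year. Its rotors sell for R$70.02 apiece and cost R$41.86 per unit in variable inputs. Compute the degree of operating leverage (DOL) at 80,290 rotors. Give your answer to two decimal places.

At 80,290 units, contribution = 80,290 × R$28.16 = R$2,260,966.40.
EBIT = R$2,260,966.40 − R$948,700 = R$1,312,266.40.
So DOL = total CM / EBIT = R$2,260,966.40 / R$1,312,266.40 = 1.7229.

1.72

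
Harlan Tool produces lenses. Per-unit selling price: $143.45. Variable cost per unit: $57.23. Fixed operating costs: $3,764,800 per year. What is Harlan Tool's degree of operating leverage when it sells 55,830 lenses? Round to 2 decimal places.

4.59

At 55,830 units, contribution = 55,830 × $86.22 = $4,813,662.60.
EBIT = $4,813,662.60 − $3,764,800 = $1,048,862.60.
Degree of operating leverage = $4,813,662.60 / $1,048,862.60 = 4.5894.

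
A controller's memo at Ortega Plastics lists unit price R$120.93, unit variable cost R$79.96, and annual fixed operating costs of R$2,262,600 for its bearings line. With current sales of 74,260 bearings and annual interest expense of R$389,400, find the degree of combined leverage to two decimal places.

Total contribution margin = 74,260 × R$40.97 = R$3,042,432.20.
Subtracting fixed costs: EBIT = R$3,042,432.20 − R$2,262,600 = R$779,832.20. Interest = R$389,400.00, so EBIT − I = R$390,432.20.
Degree of total leverage = total CM / (EBIT − interest) = R$3,042,432.20 / R$390,432.20 = 7.7925.

7.79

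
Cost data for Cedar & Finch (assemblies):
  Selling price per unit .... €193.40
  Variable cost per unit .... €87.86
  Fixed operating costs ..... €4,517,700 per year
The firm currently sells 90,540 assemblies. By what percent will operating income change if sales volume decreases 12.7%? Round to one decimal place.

-24.1%

At 90,540 units, contribution = 90,540 × €105.54 = €9,555,591.60.
Subtracting fixed costs: EBIT = €9,555,591.60 − €4,517,700 = €5,037,891.60.
Degree of operating leverage = €9,555,591.60 / €5,037,891.60 = 1.8967.
So EBIT moves 1.8967 × (-12.7%) = -24.1%.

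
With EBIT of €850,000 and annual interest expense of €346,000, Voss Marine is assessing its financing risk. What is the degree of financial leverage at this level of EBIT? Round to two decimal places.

1.69

Annual interest charges come to €346,000.00.
Degree of financial leverage = EBIT / (EBIT − interest) = €850,000 / €504,000.00 = 1.6865.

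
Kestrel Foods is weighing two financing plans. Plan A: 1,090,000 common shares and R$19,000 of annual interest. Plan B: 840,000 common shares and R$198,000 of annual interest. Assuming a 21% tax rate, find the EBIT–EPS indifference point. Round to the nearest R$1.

At indifference, (EBIT − 19,000)(1 − t)/1,090,000 = (EBIT − 198,000)(1 − t)/840,000.
The (1 − t) factor cancels: (EBIT − 19,000) × 840,000 = (EBIT − 198,000) × 1,090,000.
Solving, EBIT = (198,000·1,090,000 − 19,000·840,000) / (1,090,000 − 840,000) = 199,860,000,000 / 250,000 = 799,440.00.

R$799,440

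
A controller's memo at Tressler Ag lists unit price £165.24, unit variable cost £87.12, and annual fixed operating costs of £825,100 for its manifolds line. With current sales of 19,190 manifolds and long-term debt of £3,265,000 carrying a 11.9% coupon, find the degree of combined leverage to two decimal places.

5.25

Total contribution margin = 19,190 × £78.12 = £1,499,122.80.
Operating income = contribution − fixed costs = £1,499,122.80 − £825,100 = £674,022.80. Interest = £388,535.00.
DOL = £1,499,122.80 ÷ £674,022.80 = 2.2241; DFL = £674,022.80 ÷ £285,487.80 = 2.3610.
Combined leverage = 2.2241 × 2.3610 = 5.2511.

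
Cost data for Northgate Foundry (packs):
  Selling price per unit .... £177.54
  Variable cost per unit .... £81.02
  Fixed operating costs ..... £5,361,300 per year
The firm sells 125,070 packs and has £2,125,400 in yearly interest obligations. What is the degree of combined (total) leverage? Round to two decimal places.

2.63

Contribution at this volume is 125,070 × £96.52 = £12,071,756.40.
Subtracting fixed costs: EBIT = £12,071,756.40 − £5,361,300 = £6,710,456.40. Interest = £2,125,400.00, so EBIT − I = £4,585,056.40.
Degree of total leverage = total CM / (EBIT − interest) = £12,071,756.40 / £4,585,056.40 = 2.6328.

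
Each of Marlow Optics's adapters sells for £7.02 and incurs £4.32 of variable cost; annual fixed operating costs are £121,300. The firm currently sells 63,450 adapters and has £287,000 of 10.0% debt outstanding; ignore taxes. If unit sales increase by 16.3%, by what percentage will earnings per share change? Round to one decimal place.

+131.0%

Contribution at this volume is 63,450 × £2.70 = £171,315.00.
Operating income = contribution − fixed costs = £171,315.00 − £121,300 = £50,015.00.
Interest = £28,700.00, so EBIT − I = £21,315.00.
Degree of combined leverage = contribution ÷ (EBIT − I) = £171,315.00 ÷ £21,315.00 = 8.0373.
%ΔEPS = DCL × %ΔSales = 8.0373 × +16.3% = +131.0%.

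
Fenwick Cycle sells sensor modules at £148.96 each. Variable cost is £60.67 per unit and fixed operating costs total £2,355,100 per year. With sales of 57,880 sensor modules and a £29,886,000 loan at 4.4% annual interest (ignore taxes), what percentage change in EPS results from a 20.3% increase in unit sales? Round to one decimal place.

+72.0%

Contribution at this volume is 57,880 × £88.29 = £5,110,225.20.
Subtracting fixed costs: EBIT = £5,110,225.20 − £2,355,100 = £2,755,125.20.
After interest of £1,314,984.00, pre-tax earnings = £1,440,141.20.
Degree of combined leverage = contribution ÷ (EBIT − I) = £5,110,225.20 ÷ £1,440,141.20 = 3.5484.
%ΔEPS = DCL × %ΔSales = 3.5484 × +20.3% = +72.0%.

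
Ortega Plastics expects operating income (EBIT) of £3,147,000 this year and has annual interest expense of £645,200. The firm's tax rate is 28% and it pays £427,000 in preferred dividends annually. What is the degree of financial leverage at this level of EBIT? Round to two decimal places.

Interest = £645,200.00.
Pre-tax preferred-dividend burden = £427,000 ÷ (1 − 0.28) = £593,055.56.
DFL = EBIT ÷ [EBIT − I − D_p/(1−t)] = £3,147,000 ÷ [£3,147,000 − £645,200.00 − £593,055.56] = £3,147,000 ÷ £1,908,744.44 = 1.6487.

1.65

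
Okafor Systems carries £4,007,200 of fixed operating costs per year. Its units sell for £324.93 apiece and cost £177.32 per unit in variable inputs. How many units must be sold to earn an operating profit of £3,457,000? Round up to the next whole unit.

50,568 units

Contribution margin per unit = £324.93 − £177.32 = £147.61.
Units = (FC + target) / CM = (£4,007,200 + £3,457,000) / £147.61 = 50,567.03, so 50,568 units.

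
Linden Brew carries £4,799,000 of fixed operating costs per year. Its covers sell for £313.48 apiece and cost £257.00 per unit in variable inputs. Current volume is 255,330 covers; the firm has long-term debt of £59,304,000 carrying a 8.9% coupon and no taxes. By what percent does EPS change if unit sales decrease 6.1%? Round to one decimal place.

-20.3%

At 255,330 units, contribution = 255,330 × £56.48 = £14,421,038.40.
Operating income = contribution − fixed costs = £14,421,038.40 − £4,799,000 = £9,622,038.40.
Interest = £5,278,056.00, so EBIT − I = £4,343,982.40.
DCL = total CM / (EBIT − I) = £14,421,038.40 / £4,343,982.40 = 3.3198.
EPS therefore changes by 3.3198 × (-6.1%) = -20.3%.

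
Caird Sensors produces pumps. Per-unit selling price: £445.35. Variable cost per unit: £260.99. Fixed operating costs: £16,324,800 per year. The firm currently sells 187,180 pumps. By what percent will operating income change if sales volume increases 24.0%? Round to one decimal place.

+45.5%

Contribution at this volume is 187,180 × £184.36 = £34,508,504.80.
EBIT = £34,508,504.80 − £16,324,800 = £18,183,704.80.
So DOL = total CM / EBIT = £34,508,504.80 / £18,183,704.80 = 1.8978.
So EBIT moves 1.8978 × (+24.0%) = +45.5%.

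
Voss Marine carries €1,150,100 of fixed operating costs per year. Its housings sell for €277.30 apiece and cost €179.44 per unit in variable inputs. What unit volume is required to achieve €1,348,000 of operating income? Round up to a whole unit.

Each unit contributes €277.30 − €179.44 = €97.86.
Required volume = (fixed costs + target profit) ÷ CM = (€1,150,100 + €1,348,000) ÷ €97.86 = 25,527.28, so 25,528 housings.

25,528 housings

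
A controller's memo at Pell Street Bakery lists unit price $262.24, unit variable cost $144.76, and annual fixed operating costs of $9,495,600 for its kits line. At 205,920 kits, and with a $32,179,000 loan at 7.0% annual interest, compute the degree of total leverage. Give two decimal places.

At 205,920 units, contribution = 205,920 × $117.48 = $24,191,481.60.
Operating income = contribution − fixed costs = $24,191,481.60 − $9,495,600 = $14,695,881.60. Interest = $2,252,530.00.
DOL = $24,191,481.60 ÷ $14,695,881.60 = 1.6461; DFL = $14,695,881.60 ÷ $12,443,351.60 = 1.1810.
Combined leverage = 1.6461 × 1.1810 = 1.9440.

1.94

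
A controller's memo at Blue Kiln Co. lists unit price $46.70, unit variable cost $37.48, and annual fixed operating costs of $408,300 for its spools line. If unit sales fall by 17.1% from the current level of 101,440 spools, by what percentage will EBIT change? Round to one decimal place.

At 101,440 units, contribution = 101,440 × $9.22 = $935,276.80.
Subtracting fixed costs: EBIT = $935,276.80 − $408,300 = $526,976.80.
DOL = contribution ÷ EBIT = $935,276.80 ÷ $526,976.80 = 1.7748.
Operating income changes by 1.7748 × -17.1% = -30.3%.

-30.3%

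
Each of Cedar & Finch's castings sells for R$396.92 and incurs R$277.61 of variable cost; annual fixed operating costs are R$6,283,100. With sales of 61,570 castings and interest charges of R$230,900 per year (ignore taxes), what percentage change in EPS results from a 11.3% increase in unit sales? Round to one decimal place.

+99.8%

Contribution at this volume is 61,570 × R$119.31 = R$7,345,916.70.
EBIT = R$7,345,916.70 − R$6,283,100 = R$1,062,816.70.
Interest = R$230,900.00, so EBIT − I = R$831,916.70.
DCL = total CM / (EBIT − I) = R$7,345,916.70 / R$831,916.70 = 8.8301.
EPS therefore changes by 8.8301 × (+11.3%) = +99.8%.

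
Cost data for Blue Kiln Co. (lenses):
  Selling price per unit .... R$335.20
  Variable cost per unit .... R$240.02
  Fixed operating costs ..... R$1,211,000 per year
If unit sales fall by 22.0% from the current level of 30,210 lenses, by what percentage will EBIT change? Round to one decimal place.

-38.0%

Contribution at this volume is 30,210 × R$95.18 = R$2,875,387.80.
Subtracting fixed costs: EBIT = R$2,875,387.80 − R$1,211,000 = R$1,664,387.80.
Degree of operating leverage = R$2,875,387.80 / R$1,664,387.80 = 1.7276.
So EBIT moves 1.7276 × (-22.0%) = -38.0%.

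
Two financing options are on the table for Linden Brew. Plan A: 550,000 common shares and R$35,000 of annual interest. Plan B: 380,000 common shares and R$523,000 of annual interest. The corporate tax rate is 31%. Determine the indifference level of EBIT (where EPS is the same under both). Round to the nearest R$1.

R$1,613,824

At indifference, (EBIT − 35,000)(1 − t)/550,000 = (EBIT − 523,000)(1 − t)/380,000.
Cancelling (1 − t) and cross-multiplying: 380,000·(EBIT − 35,000) = 550,000·(EBIT − 523,000).
Solving, EBIT = (523,000·550,000 − 35,000·380,000) / (550,000 − 380,000) = 274,350,000,000 / 170,000 = 1,613,823.53.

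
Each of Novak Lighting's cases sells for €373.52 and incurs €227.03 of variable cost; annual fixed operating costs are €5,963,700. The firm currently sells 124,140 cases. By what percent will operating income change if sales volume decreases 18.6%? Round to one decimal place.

-27.7%

Total contribution margin = 124,140 × €146.49 = €18,185,268.60.
Subtracting fixed costs: EBIT = €18,185,268.60 − €5,963,700 = €12,221,568.60.
So DOL = total CM / EBIT = €18,185,268.60 / €12,221,568.60 = 1.4880.
So EBIT moves 1.4880 × (-18.6%) = -27.7%.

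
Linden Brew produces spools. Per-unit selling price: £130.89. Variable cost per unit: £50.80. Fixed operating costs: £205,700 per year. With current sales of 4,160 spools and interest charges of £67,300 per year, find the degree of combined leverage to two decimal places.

5.54

Contribution at this volume is 4,160 × £80.09 = £333,174.40.
Subtracting fixed costs: EBIT = £333,174.40 − £205,700 = £127,474.40. Interest = £67,300.00.
DOL = £333,174.40 ÷ £127,474.40 = 2.6137; DFL = £127,474.40 ÷ £60,174.40 = 2.1184.
Combined leverage = 2.6137 × 2.1184 = 5.5369.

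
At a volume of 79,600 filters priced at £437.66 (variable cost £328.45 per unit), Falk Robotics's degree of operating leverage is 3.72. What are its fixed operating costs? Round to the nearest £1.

£6,356,257

Total contribution margin = 79,600 × £109.21 = £8,693,116.00.
Since DOL = CM ÷ EBIT, EBIT = £8,693,116.00 ÷ 3.72 = £2,336,859.14.
Fixed costs = CM − EBIT = £8,693,116.00 − £2,336,859.14 = £6,356,257.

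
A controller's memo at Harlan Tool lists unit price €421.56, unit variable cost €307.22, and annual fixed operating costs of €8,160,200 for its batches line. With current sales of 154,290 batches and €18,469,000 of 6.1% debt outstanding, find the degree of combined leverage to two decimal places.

Total contribution margin = 154,290 × €114.34 = €17,641,518.60.
Operating income = contribution − fixed costs = €17,641,518.60 − €8,160,200 = €9,481,318.60. Interest = €1,126,609.00.
DOL = €17,641,518.60 ÷ €9,481,318.60 = 1.8607; DFL = €9,481,318.60 ÷ €8,354,709.60 = 1.1348.
DCL = DOL × DFL = 1.8607 × 1.1348 = 2.1115.

2.11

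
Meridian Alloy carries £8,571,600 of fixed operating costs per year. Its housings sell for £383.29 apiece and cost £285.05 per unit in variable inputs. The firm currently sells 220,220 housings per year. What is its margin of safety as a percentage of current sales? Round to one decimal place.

Each unit contributes £383.29 − £285.05 = £98.24. Break-even units = £8,571,600 ÷ £98.24 = 87,251.63; break-even revenue = 87,251.63 × £383.29 = £33,442,676.75.
Actual sales revenue = 220,220 × £383.29 = £84,408,123.80.
Margin of safety = (£84,408,123.80 − £33,442,676.75) ÷ £84,408,123.80 = 60.4%.

60.4%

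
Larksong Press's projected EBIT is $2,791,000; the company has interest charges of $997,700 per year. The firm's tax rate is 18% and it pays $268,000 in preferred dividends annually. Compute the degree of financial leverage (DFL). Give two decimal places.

Interest = $997,700.00.
Preferred dividends grossed up pre-tax: $268,000 / (1 − 0.18) = $326,829.27.
DFL = EBIT ÷ [EBIT − I − D_p/(1−t)] = $2,791,000 ÷ [$2,791,000 − $997,700.00 − $326,829.27] = $2,791,000 ÷ $1,466,470.73 = 1.9032.

1.90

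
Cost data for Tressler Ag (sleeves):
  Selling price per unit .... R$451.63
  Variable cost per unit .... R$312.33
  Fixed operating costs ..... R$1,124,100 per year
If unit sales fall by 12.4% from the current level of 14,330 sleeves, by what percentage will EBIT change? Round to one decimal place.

-28.4%

Contribution at this volume is 14,330 × R$139.30 = R$1,996,169.00.
EBIT = R$1,996,169.00 − R$1,124,100 = R$872,069.00.
Degree of operating leverage = R$1,996,169.00 / R$872,069.00 = 2.2890.
So EBIT moves 2.2890 × (-12.4%) = -28.4%.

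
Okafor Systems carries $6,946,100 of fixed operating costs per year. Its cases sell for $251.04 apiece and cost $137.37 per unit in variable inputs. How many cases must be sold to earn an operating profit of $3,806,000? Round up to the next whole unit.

Each unit contributes $251.04 − $137.37 = $113.67.
Units = (FC + target) / CM = ($6,946,100 + $3,806,000) / $113.67 = 94,590.48, so 94,591 cases.

94,591 cases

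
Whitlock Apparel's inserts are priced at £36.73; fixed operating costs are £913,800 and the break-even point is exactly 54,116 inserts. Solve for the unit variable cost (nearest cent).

At break-even, FC = Q × (P − VC), so P − VC = £913,800 ÷ 54,116 = £16.8859.
Hence VC = price − CM = £36.73 − £16.8859 = £19.84.

£19.84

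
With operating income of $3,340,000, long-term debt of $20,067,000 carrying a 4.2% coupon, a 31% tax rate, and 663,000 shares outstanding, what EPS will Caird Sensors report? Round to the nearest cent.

$2.60

Pre-tax income = $3,340,000 − $842,814.00 = $2,497,186.00.
Net income = $2,497,186.00 × (1 − 0.31) = $1,723,058.34.
EPS = $1,723,058.34 ÷ 663,000 = $2.60.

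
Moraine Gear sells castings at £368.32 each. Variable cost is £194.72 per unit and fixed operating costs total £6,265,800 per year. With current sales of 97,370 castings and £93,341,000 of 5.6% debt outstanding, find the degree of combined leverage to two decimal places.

At 97,370 units, contribution = 97,370 × £173.60 = £16,903,432.00.
EBIT = £16,903,432.00 − £6,265,800 = £10,637,632.00. Interest = £5,227,096.00.
DOL = £16,903,432.00 ÷ £10,637,632.00 = 1.5890; DFL = £10,637,632.00 ÷ £5,410,536.00 = 1.9661.
DCL = DOL × DFL = 1.5890 × 1.9661 = 3.1241.

3.12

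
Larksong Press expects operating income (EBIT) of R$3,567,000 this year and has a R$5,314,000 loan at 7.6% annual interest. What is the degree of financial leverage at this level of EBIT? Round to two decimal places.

1.13

Annual interest charges come to R$403,864.00.
Degree of financial leverage = EBIT / (EBIT − interest) = R$3,567,000 / R$3,163,136.00 = 1.1277.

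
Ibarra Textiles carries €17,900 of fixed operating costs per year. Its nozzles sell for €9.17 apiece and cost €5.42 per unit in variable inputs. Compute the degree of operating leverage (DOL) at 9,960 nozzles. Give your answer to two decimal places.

At 9,960 units, contribution = 9,960 × €3.75 = €37,350.00.
Subtracting fixed costs: EBIT = €37,350.00 − €17,900 = €19,450.00.
So DOL = total CM / EBIT = €37,350.00 / €19,450.00 = 1.9203.

1.92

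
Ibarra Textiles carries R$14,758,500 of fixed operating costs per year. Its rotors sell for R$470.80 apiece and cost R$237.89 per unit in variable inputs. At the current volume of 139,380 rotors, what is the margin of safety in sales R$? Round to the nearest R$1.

R$35,787,543

Unit CM = price − variable cost = R$470.80 − R$237.89 = R$232.91. Break-even units = R$14,758,500 ÷ R$232.91 = 63,365.68; break-even revenue = 63,365.68 × R$470.80 = R$29,832,561.08.
Current sales = 139,380 × R$470.80 = R$65,620,104.00.
Margin of safety = R$65,620,104.00 − R$29,832,561.08 = R$35,787,543.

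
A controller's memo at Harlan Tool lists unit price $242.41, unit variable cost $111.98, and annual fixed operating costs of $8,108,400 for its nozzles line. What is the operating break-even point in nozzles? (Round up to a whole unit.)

Unit CM = price − variable cost = $242.41 − $111.98 = $130.43.
Break-even volume = fixed costs ÷ CM per unit = $8,108,400 ÷ $130.43 = 62,166.68, so 62,167 nozzles.

62,167 nozzles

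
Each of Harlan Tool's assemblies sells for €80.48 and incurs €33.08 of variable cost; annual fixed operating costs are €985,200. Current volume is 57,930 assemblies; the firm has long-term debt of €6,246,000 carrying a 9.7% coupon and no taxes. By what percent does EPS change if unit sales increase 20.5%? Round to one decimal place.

+48.7%

Total contribution margin = 57,930 × €47.40 = €2,745,882.00.
Operating income = contribution − fixed costs = €2,745,882.00 − €985,200 = €1,760,682.00.
After interest of €605,862.00, pre-tax earnings = €1,154,820.00.
Degree of combined leverage = contribution ÷ (EBIT − I) = €2,745,882.00 ÷ €1,154,820.00 = 2.3778.
EPS therefore changes by 2.3778 × (+20.5%) = +48.7%.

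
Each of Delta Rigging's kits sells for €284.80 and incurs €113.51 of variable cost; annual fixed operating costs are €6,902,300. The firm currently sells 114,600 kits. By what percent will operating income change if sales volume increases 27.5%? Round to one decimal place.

+42.4%

At 114,600 units, contribution = 114,600 × €171.29 = €19,629,834.00.
EBIT = €19,629,834.00 − €6,902,300 = €12,727,534.00.
Degree of operating leverage = €19,629,834.00 / €12,727,534.00 = 1.5423.
Operating income changes by 1.5423 × +27.5% = +42.4%.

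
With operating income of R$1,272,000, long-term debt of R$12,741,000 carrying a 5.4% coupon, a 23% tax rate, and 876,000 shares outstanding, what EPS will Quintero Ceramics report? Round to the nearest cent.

Pre-tax income = R$1,272,000 − R$688,014.00 = R$583,986.00.
After tax at 23%: net income = R$583,986.00 × 0.77 = R$449,669.22.
Per share: R$449,669.22 / 876,000 shares = R$0.51.

R$0.51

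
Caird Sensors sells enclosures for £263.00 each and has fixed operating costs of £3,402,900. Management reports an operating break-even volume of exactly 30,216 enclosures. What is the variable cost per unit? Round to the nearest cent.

£150.38

Contribution per unit must be FC / Q = £3,402,900 / 30,216 = £112.6191.
Hence VC = price − CM = £263.00 − £112.6191 = £150.38.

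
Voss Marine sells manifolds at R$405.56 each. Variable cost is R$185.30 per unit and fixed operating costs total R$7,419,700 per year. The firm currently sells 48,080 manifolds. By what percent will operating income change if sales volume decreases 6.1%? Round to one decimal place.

-20.4%

Total contribution margin = 48,080 × R$220.26 = R$10,590,100.80.
Subtracting fixed costs: EBIT = R$10,590,100.80 − R$7,419,700 = R$3,170,400.80.
Degree of operating leverage = R$10,590,100.80 / R$3,170,400.80 = 3.3403.
So EBIT moves 3.3403 × (-6.1%) = -20.4%.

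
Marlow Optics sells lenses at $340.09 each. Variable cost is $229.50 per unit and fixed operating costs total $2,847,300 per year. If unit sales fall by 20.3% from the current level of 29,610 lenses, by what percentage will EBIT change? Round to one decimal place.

At 29,610 units, contribution = 29,610 × $110.59 = $3,274,569.90.
Operating income = contribution − fixed costs = $3,274,569.90 − $2,847,300 = $427,269.90.
Degree of operating leverage = $3,274,569.90 / $427,269.90 = 7.6639.
%ΔEBIT = DOL × %ΔSales = 7.6639 × -20.3% = -155.6%.

-155.6%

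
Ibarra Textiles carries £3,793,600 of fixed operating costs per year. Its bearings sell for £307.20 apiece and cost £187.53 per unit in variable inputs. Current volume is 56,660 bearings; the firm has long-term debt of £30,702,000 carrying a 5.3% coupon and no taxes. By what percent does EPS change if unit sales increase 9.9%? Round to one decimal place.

+49.4%

At 56,660 units, contribution = 56,660 × £119.67 = £6,780,502.20.
Operating income = contribution − fixed costs = £6,780,502.20 − £3,793,600 = £2,986,902.20.
After interest of £1,627,206.00, pre-tax earnings = £1,359,696.20.
Degree of combined leverage = contribution ÷ (EBIT − I) = £6,780,502.20 ÷ £1,359,696.20 = 4.9868.
%ΔEPS = DCL × %ΔSales = 4.9868 × +9.9% = +49.4%.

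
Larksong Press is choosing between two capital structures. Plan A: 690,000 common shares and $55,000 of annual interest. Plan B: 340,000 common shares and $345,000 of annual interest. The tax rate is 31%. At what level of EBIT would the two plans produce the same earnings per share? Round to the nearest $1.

$626,714

Set EPS_A = EPS_B: (EBIT − $55,000)(1 − 0.31) ÷ 690,000 = (EBIT − $345,000)(1 − 0.31) ÷ 340,000.
The (1 − t) factor cancels: (EBIT − 55,000) × 340,000 = (EBIT − 345,000) × 690,000.
Solving, EBIT = (345,000·690,000 − 55,000·340,000) / (690,000 − 340,000) = 219,350,000,000 / 350,000 = 626,714.29.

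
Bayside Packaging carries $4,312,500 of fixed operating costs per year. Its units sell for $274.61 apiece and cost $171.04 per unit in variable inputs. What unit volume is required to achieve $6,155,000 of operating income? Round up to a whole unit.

101,067 units

Unit CM = price − variable cost = $274.61 − $171.04 = $103.57.
Required volume = (fixed costs + target profit) ÷ CM = ($4,312,500 + $6,155,000) ÷ $103.57 = 101,066.91, so 101,067 units.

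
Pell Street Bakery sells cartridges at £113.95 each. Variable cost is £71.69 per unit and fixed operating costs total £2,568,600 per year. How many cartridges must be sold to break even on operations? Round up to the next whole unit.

60,781 cartridges

Unit CM = price − variable cost = £113.95 − £71.69 = £42.26.
Break-even volume = fixed costs ÷ CM per unit = £2,568,600 ÷ £42.26 = 60,780.88, so 60,781 cartridges.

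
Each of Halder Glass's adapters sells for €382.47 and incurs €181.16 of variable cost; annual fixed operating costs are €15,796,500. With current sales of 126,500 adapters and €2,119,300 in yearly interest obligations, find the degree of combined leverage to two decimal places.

3.37

At 126,500 units, contribution = 126,500 × €201.31 = €25,465,715.00.
Operating income = contribution − fixed costs = €25,465,715.00 − €15,796,500 = €9,669,215.00. Interest = €2,119,300.00.
DOL = €25,465,715.00 ÷ €9,669,215.00 = 2.6337; DFL = €9,669,215.00 ÷ €7,549,915.00 = 1.2807.
DCL = DOL × DFL = 2.6337 × 1.2807 = 3.3730.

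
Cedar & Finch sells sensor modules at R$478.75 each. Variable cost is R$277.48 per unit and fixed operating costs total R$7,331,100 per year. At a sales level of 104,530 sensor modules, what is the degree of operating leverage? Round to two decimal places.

At 104,530 units, contribution = 104,530 × R$201.27 = R$21,038,753.10.
EBIT = R$21,038,753.10 − R$7,331,100 = R$13,707,653.10.
So DOL = total CM / EBIT = R$21,038,753.10 / R$13,707,653.10 = 1.5348.

1.53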